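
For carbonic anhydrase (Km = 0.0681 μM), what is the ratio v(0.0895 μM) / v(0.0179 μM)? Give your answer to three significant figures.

2.73

The fractional saturations are [S]/(Km+[S]) = 0.0179/0.08600 = 0.2081 and 0.0895/0.1576 = 0.5679.
v₂/v₁ is just their ratio: 0.5679/0.2081 = 2.73.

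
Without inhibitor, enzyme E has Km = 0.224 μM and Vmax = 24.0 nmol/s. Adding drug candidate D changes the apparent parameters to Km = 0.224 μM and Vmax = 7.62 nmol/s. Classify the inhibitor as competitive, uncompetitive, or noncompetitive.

Vmax decreases (24.0 → 7.62 nmol/s) while Km is unchanged — pure noncompetitive inhibition.

noncompetitive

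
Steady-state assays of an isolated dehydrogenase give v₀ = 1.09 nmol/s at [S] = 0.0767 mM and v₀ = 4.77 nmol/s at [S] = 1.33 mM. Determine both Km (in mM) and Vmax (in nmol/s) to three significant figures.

From v = Vmax[S]/(Km+[S]), each point gives Vmax = v(Km+[S])/[S].
Equating: 1.09(Km+0.0767)/0.0767 = 4.77(Km+1.33)/1.33.
14.21·Km + 1.09 = 3.586·Km + 4.77, so (14.21 − 3.586)·Km = 4.77 − 1.09.
Km = 3.680/10.62 = 0.346 mM; then Vmax = 1.09(0.346+0.0767)/0.0767 = 6.01 nmol/s.

Km = 0.346 mM; Vmax = 6.01 nmol/s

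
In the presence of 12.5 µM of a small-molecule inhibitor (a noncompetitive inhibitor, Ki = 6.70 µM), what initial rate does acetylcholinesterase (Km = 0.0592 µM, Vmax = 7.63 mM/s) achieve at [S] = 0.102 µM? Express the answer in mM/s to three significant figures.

1.68 mM/s

With α = 1 + [I]/Ki = 1 + 12.5/6.70 = 2.866, the noncompetitive rate law is v = (Vmax/α)·[S] / (Km + [S]).
v = (7.63/2.866)×0.102 / (0.0592 + 0.102) = 0.2716/0.1612 = 1.68 mM/s.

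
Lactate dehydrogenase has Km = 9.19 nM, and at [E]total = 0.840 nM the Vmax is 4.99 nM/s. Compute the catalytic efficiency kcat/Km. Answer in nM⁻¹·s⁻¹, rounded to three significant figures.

kcat = Vmax/[E]total = 4.99/0.840 = 5.94 s⁻¹.
kcat/Km = 5.94/9.19 = 0.646 nM⁻¹·s⁻¹.

0.646 nM⁻¹·s⁻¹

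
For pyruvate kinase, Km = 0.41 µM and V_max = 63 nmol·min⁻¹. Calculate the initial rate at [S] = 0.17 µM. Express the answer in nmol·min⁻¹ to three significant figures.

v = Vmax·[S]/(Km + [S]) = 63 × 0.17 / (0.41 + 0.17)
  = 10.71 / 0.5800 = 18.5 nmol·min⁻¹.

18.5 nmol·min⁻¹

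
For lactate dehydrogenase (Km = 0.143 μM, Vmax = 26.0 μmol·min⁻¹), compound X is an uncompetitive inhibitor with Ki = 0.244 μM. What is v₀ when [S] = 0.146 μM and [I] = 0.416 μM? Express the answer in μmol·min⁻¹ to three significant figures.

α = 1 + [I]/Ki = 1 + 0.416/0.244 = 2.705.
For an uncompetitive inhibitor, both parameters are divided by α, giving Vmax/α and Km/α: Km,app = 0.0529 μM, Vmax,app = 9.61 μmol·min⁻¹.
v = Vmax,app·[S]/(Km,app + [S]) = 9.61 × 0.146/(0.0529 + 0.146) = 7.06 μmol·min⁻¹.

7.06 μmol·min⁻¹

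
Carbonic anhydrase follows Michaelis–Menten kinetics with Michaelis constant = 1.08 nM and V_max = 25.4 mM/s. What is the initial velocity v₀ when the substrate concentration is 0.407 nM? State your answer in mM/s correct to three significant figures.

v = Vmax·[S]/(Km + [S]) = 25.4 × 0.407 / (1.08 + 0.407)
  = 10.34 / 1.487 = 6.95 mM/s.

6.95 mM/s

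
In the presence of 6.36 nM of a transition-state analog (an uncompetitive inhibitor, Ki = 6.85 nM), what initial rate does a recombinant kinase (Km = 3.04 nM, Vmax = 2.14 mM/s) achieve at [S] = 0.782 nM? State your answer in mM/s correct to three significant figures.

0.368 mM/s

With α = 1 + [I]/Ki = 1 + 6.36/6.85 = 1.928, the uncompetitive rate law is v = (Vmax/α)·[S] / (Km/α + [S]).
v = (2.14/1.928)×0.782 / (3.04/1.928 + 0.782) = 0.8678/2.358 = 0.368 mM/s.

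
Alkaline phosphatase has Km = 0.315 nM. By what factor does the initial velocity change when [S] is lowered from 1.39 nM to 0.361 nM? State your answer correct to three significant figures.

Since Vmax cancels, v₂/v₁ = [S]₂(Km+[S]₁) / [S]₁(Km+[S]₂).
= 0.361×(0.315+1.39) / (1.39×(0.315+0.361)) = 0.6155/0.9396 = 0.655.

0.655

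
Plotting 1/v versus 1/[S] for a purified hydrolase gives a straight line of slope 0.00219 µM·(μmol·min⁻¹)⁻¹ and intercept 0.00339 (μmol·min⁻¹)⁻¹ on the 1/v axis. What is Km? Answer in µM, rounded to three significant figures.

0.646 µM

y-intercept = 1/Vmax ⇒ Vmax = 295 μmol·min⁻¹; slope = Km/Vmax ⇒ Km = slope × Vmax.
Km = 0.00219 × 295 = 0.646 µM.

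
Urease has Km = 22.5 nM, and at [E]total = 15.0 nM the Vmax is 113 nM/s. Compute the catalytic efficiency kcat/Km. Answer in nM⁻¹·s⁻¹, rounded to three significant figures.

0.335 nM⁻¹·s⁻¹

kcat = Vmax/[E]total = 113/15.0 = 7.53 s⁻¹.
kcat/Km = 7.53/22.5 = 0.335 nM⁻¹·s⁻¹.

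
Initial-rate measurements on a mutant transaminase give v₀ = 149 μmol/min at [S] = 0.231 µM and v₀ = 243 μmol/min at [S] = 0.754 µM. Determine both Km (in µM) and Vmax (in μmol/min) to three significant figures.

In reciprocal form, 1/v = (Km/Vmax)·(1/[S]) + 1/Vmax. The two points give (1/[S], 1/v) = (4.329, 0.006711) and (1.326, 0.004115).
Slope = (0.006711 − 0.004115)/(4.329 − 1.326) = 0.0008646; intercept = 0.006711 − 0.0008646×4.329 = 0.002969.
Vmax = 1/intercept = 337 μmol/min; Km = slope × Vmax = 0.0008646 × 337 = 0.291 µM.

Km = 0.291 µM; Vmax = 337 μmol/min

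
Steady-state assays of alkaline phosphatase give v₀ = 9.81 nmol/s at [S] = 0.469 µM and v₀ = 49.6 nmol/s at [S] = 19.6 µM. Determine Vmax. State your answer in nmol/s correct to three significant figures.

55.1 nmol/s

In reciprocal form, 1/v = (Km/Vmax)·(1/[S]) + 1/Vmax. The two points give (1/[S], 1/v) = (2.132, 0.1019) and (0.05102, 0.02016).
Slope = (0.1019 − 0.02016)/(2.132 − 0.05102) = 0.03929; intercept = 0.1019 − 0.03929×2.132 = 0.01816.
Vmax = 1/intercept = 55.1 nmol/s; Km = slope × Vmax = 0.03929 × 55.1 = 2.16 µM.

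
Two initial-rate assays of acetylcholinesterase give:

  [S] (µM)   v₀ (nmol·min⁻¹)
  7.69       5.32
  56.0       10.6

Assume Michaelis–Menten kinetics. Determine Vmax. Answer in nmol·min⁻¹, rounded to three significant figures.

In reciprocal form, 1/v = (Km/Vmax)·(1/[S]) + 1/Vmax. The two points give (1/[S], 1/v) = (0.1300, 0.1880) and (0.01786, 0.09434).
Slope = (0.1880 − 0.09434)/(0.1300 − 0.01786) = 0.8346; intercept = 0.1880 − 0.8346×0.1300 = 0.07944.
Vmax = 1/intercept = 12.6 nmol·min⁻¹; Km = slope × Vmax = 0.8346 × 12.6 = 10.5 µM.

12.6 nmol·min⁻¹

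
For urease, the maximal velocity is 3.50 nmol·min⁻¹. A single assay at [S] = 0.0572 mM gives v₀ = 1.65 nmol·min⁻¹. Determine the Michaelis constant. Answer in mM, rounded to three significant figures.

v/Vmax = 1.65/3.50 = 0.4714 = [S]/(Km+[S]).
So Km + [S] = [S]/0.4714 = 0.1213 mM, giving Km = 0.1213 − 0.0572 = 0.0641 mM.

0.0641 mM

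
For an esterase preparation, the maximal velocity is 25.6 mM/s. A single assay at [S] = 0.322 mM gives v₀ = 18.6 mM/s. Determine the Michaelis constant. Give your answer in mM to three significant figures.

0.121 mM

From v = Vmax[S]/(Km+[S]), Km = [S](Vmax − v)/v.
Km = 0.322 × (25.6 − 18.6) / 18.6 = 2.254/18.6 = 0.121 mM.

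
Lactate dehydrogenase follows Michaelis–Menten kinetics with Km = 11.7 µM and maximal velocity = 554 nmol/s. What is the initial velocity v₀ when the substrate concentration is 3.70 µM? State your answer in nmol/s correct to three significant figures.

[S]/(Km+[S]) = 3.70/15.40 = 0.2403, the fractional saturation.
v = 0.2403 × Vmax = 0.2403 × 554 = 133 nmol/s.

133 nmol/s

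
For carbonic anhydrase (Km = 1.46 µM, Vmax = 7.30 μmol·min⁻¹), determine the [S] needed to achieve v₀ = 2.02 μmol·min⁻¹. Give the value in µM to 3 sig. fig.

Rearranging v = Vmax[S]/(Km+[S]) gives [S] = Km·v/(Vmax − v).
[S] = 1.46 × 2.02 / (7.30 − 2.02) = 2.949/5.280 = 0.559 µM.

0.559 µM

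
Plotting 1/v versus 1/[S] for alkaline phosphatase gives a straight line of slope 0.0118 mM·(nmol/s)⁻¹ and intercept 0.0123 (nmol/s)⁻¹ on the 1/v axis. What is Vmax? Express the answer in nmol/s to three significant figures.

81.3 nmol/s

The y-intercept of a Lineweaver–Burk plot equals 1/Vmax, so Vmax = 1/0.0123 = 81.3 nmol/s.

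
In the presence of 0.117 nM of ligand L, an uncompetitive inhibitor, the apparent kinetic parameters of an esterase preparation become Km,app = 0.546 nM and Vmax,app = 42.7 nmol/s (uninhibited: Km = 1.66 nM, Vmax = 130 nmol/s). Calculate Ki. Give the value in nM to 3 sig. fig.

Uncompetitive: Vmax,app = Vmax/α (and Km,app = Km/α) with α = 1 + [I]/Ki.
α = Vmax/Vmax,app = 130/42.7 = 3.044.
Since α = 1 + [I]/Ki, [I]/Ki = 3.044 − 1 = 2.044 and Ki = 0.117/2.044 = 0.0572 nM.

0.0572 nM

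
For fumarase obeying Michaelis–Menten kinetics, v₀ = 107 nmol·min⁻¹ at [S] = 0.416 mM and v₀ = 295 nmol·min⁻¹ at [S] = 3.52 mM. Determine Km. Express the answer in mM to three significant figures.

In reciprocal form, 1/v = (Km/Vmax)·(1/[S]) + 1/Vmax. The two points give (1/[S], 1/v) = (2.404, 0.009346) and (0.2841, 0.003390).
Slope = (0.009346 − 0.003390)/(2.404 − 0.2841) = 0.002810; intercept = 0.009346 − 0.002810×2.404 = 0.002592.
Vmax = 1/intercept = 386 nmol·min⁻¹; Km = slope × Vmax = 0.002810 × 386 = 1.08 mM.

1.08 mM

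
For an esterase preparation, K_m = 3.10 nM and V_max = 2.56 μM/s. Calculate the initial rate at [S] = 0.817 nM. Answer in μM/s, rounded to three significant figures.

0.534 μM/s

[S]/(Km+[S]) = 0.817/3.917 = 0.2086, the fractional saturation.
v = 0.2086 × Vmax = 0.2086 × 2.56 = 0.534 μM/s.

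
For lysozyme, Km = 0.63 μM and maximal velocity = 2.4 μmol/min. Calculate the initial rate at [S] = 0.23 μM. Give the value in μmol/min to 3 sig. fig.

[S]/(Km+[S]) = 0.23/0.8600 = 0.2674, the fractional saturation.
v = 0.2674 × Vmax = 0.2674 × 2.4 = 0.642 μmol/min.

0.642 μmol/min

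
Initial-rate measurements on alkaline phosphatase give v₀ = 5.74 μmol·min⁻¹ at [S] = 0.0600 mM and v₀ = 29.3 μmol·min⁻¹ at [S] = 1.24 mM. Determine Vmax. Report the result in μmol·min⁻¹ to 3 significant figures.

In reciprocal form, 1/v = (Km/Vmax)·(1/[S]) + 1/Vmax. The two points give (1/[S], 1/v) = (16.67, 0.1742) and (0.8065, 0.03413).
Slope = (0.1742 − 0.03413)/(16.67 − 0.8065) = 0.008833; intercept = 0.1742 − 0.008833×16.67 = 0.02701.
Vmax = 1/intercept = 37.0 μmol·min⁻¹; Km = slope × Vmax = 0.008833 × 37.0 = 0.327 mM.

37.0 μmol·min⁻¹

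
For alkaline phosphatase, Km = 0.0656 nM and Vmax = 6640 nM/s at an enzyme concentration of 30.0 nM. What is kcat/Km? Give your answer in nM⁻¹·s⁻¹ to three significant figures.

kcat = Vmax/[E]total = 6640/30.0 = 221 s⁻¹.
kcat/Km = 221/0.0656 = 3370 nM⁻¹·s⁻¹.

3370 nM⁻¹·s⁻¹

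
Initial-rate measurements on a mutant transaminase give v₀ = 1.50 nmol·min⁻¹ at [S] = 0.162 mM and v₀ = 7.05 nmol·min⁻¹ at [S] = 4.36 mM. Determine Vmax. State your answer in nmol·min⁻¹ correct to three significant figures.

8.22 nmol·min⁻¹

In reciprocal form, 1/v = (Km/Vmax)·(1/[S]) + 1/Vmax. The two points give (1/[S], 1/v) = (6.173, 0.6667) and (0.2294, 0.1418).
Slope = (0.6667 − 0.1418)/(6.173 − 0.2294) = 0.08830; intercept = 0.6667 − 0.08830×6.173 = 0.1216.
Vmax = 1/intercept = 8.22 nmol·min⁻¹; Km = slope × Vmax = 0.08830 × 8.22 = 0.726 mM.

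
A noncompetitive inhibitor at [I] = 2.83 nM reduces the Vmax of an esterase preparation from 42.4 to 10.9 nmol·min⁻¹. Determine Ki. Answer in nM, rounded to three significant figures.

0.979 nM

Noncompetitive: Vmax,app = Vmax/α with α = 1 + [I]/Ki.
α = Vmax/Vmax,app = 42.4/10.9 = 3.890.
Ki = [I]/(α − 1) = 2.83/2.890 = 0.979 nM.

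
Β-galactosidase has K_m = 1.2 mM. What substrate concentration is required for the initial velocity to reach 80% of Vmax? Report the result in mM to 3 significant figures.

4.80 mM

v/Vmax = [S]/(Km+[S]) = 0.8, so [S] = Km·0.8/(1 − 0.8) = 1.2 × 4.000.
[S] = 4.80 mM.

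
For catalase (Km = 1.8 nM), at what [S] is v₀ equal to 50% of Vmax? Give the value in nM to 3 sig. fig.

v/Vmax = [S]/(Km+[S]) = 0.5, so [S] = Km·0.5/(1 − 0.5) = 1.8 × 1.000.
[S] = 1.80 nM.

1.80 nM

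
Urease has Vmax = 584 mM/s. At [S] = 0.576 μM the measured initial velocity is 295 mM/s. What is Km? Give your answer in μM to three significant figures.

0.564 μM

From v = Vmax[S]/(Km+[S]), Km = [S](Vmax − v)/v.
Km = 0.576 × (584 − 295) / 295 = 166.5/295 = 0.564 μM.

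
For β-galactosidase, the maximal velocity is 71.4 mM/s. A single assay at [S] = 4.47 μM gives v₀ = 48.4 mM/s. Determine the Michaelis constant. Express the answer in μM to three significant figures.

From v = Vmax[S]/(Km+[S]), Km = [S](Vmax − v)/v.
Km = 4.47 × (71.4 − 48.4) / 48.4 = 102.8/48.4 = 2.12 μM.

2.12 μM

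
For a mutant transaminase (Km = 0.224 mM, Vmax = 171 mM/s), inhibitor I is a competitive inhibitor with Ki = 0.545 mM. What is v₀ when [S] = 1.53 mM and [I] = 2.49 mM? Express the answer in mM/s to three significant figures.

94.2 mM/s

With α = 1 + [I]/Ki = 1 + 2.49/0.545 = 5.569, the competitive rate law is v = Vmax[S] / (αKm + [S]).
v = 171×1.53 / (5.569×0.224 + 1.53) = 261.6/2.777 = 94.2 mM/s.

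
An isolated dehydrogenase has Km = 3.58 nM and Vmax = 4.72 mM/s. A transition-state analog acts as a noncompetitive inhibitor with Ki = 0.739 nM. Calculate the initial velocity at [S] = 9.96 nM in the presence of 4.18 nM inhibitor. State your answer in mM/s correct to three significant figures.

With α = 1 + [I]/Ki = 1 + 4.18/0.739 = 6.656, the noncompetitive rate law is v = (Vmax/α)·[S] / (Km + [S]).
v = (4.72/6.656)×9.96 / (3.58 + 9.96) = 7.063/13.54 = 0.522 mM/s.

0.522 mM/s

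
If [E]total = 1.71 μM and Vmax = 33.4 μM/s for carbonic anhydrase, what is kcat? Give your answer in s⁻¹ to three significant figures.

19.5 s⁻¹

kcat = Vmax/[E]total = 33.4 μM/s / 1.71 μM = 19.5 s⁻¹.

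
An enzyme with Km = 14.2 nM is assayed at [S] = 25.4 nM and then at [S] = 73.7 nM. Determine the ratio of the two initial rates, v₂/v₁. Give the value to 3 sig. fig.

1.31

Since Vmax cancels, v₂/v₁ = [S]₂(Km+[S]₁) / [S]₁(Km+[S]₂).
= 73.7×(14.2+25.4) / (25.4×(14.2+73.7)) = 2919/2233 = 1.31.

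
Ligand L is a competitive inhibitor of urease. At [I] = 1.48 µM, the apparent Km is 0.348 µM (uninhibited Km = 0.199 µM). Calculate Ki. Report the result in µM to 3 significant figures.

1.98 µM

Competitive: Km,app = α·Km with α = 1 + [I]/Ki.
α = Km,app/Km = 0.348/0.199 = 1.749.
Since α = 1 + [I]/Ki, [I]/Ki = 1.749 − 1 = 0.7487 and Ki = 1.48/0.7487 = 1.98 µM.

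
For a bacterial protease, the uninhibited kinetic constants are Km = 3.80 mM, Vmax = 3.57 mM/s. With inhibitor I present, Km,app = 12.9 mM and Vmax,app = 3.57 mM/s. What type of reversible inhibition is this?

Km increases (3.80 → 12.9 mM) while Vmax is unchanged — the hallmark of competitive inhibition.

competitive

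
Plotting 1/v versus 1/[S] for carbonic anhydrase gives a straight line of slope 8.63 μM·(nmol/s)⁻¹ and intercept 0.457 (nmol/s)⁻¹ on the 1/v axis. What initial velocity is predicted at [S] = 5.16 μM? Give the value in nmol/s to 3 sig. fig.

The y-intercept is 1/Vmax, so Vmax = 1/0.457 = 2.19 nmol/s.
The slope is Km/Vmax, so Km = 8.63 × 2.19 = 18.9 μM.
Then v = 2.19 × 5.16/(18.9 + 5.16) = 0.470 nmol/s.

0.470 nmol/s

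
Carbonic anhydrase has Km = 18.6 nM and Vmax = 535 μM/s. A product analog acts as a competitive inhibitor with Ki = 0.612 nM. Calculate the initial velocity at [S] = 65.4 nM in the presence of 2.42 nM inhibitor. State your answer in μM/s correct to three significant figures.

222 μM/s

α = 1 + [I]/Ki = 1 + 2.42/0.612 = 4.954.
For a competitive inhibitor, Vmax is unchanged and the apparent Km becomes α·Km: Km,app = 92.1 nM, Vmax,app = 535 μM/s.
v = Vmax,app·[S]/(Km,app + [S]) = 535 × 65.4/(92.1 + 65.4) = 222 μM/s.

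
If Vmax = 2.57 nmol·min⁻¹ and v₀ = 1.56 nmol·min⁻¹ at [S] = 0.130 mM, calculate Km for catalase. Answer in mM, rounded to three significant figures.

From v = Vmax[S]/(Km+[S]), Km = [S](Vmax − v)/v.
Km = 0.130 × (2.57 − 1.56) / 1.56 = 0.1313/1.56 = 0.0842 mM.

0.0842 mM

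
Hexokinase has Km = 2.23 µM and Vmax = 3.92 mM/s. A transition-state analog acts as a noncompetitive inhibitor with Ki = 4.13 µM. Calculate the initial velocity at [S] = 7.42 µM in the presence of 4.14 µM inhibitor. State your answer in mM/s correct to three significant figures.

1.51 mM/s

α = 1 + [I]/Ki = 1 + 4.14/4.13 = 2.002.
For a noncompetitive inhibitor, Vmax is reduced to Vmax/α while Km is unchanged: Km,app = 2.23 µM, Vmax,app = 1.96 mM/s.
v = Vmax,app·[S]/(Km,app + [S]) = 1.96 × 7.42/(2.23 + 7.42) = 1.51 mM/s.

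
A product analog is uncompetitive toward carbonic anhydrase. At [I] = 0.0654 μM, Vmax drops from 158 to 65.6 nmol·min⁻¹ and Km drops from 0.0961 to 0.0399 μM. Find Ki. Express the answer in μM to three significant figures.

Uncompetitive: Vmax,app = Vmax/α (and Km,app = Km/α) with α = 1 + [I]/Ki.
α = Vmax/Vmax,app = 158/65.6 = 2.409.
Since α = 1 + [I]/Ki, [I]/Ki = 2.409 − 1 = 1.409 and Ki = 0.0654/1.409 = 0.0464 μM.

0.0464 μM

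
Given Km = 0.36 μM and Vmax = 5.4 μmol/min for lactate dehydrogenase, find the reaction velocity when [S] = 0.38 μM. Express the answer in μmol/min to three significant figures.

[S]/(Km+[S]) = 0.38/0.7400 = 0.5135, the fractional saturation.
v = 0.5135 × Vmax = 0.5135 × 5.4 = 2.77 μmol/min.

2.77 μmol/min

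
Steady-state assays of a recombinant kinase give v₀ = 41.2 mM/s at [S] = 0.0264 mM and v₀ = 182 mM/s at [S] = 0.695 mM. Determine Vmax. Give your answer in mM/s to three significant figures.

210 mM/s

From v = Vmax[S]/(Km+[S]), each point gives Vmax = v(Km+[S])/[S].
Equating: 41.2(Km+0.0264)/0.0264 = 182(Km+0.695)/0.695.
1561·Km + 41.2 = 261.9·Km + 182, so (1561 − 261.9)·Km = 182 − 41.2.
Km = 140.8/1299 = 0.108 mM; then Vmax = 41.2(0.108+0.0264)/0.0264 = 210 mM/s.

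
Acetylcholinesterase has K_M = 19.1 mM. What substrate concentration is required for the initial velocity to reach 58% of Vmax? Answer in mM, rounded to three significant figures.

v/Vmax = [S]/(Km+[S]) = 0.58, so [S] = Km·0.58/(1 − 0.58) = 19.1 × 1.381.
[S] = 26.4 mM.

26.4 mM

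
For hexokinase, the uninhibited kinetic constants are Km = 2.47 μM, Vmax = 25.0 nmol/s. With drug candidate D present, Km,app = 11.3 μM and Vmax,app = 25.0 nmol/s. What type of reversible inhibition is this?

Km increases (2.47 → 11.3 μM) while Vmax is unchanged — the hallmark of competitive inhibition.

competitive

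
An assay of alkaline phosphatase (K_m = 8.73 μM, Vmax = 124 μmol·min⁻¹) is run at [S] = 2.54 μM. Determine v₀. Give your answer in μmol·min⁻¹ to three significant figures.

27.9 μmol·min⁻¹

[S]/(Km+[S]) = 2.54/11.27 = 0.2254, the fractional saturation.
v = 0.2254 × Vmax = 0.2254 × 124 = 27.9 μmol·min⁻¹.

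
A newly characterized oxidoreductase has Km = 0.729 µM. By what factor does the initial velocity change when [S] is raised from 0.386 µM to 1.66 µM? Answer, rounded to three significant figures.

Since Vmax cancels, v₂/v₁ = [S]₂(Km+[S]₁) / [S]₁(Km+[S]₂).
= 1.66×(0.729+0.386) / (0.386×(0.729+1.66)) = 1.851/0.9222 = 2.01.

2.01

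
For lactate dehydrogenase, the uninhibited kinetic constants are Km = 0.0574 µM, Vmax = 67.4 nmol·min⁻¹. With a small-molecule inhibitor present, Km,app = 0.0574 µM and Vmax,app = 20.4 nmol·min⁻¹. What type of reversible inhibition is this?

noncompetitive

Vmax decreases (67.4 → 20.4 nmol·min⁻¹) while Km is unchanged — pure noncompetitive inhibition.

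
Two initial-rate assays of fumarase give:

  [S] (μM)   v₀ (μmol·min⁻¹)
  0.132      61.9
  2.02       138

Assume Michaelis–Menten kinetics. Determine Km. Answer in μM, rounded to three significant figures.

In reciprocal form, 1/v = (Km/Vmax)·(1/[S]) + 1/Vmax. The two points give (1/[S], 1/v) = (7.576, 0.01616) and (0.4950, 0.007246).
Slope = (0.01616 − 0.007246)/(7.576 − 0.4950) = 0.001258; intercept = 0.01616 − 0.001258×7.576 = 0.006624.
Vmax = 1/intercept = 151 μmol·min⁻¹; Km = slope × Vmax = 0.001258 × 151 = 0.190 μM.

0.190 μM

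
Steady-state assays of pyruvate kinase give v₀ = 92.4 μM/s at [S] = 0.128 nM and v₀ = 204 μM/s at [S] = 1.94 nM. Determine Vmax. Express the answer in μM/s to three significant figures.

223 μM/s

In reciprocal form, 1/v = (Km/Vmax)·(1/[S]) + 1/Vmax. The two points give (1/[S], 1/v) = (7.812, 0.01082) and (0.5155, 0.004902).
Slope = (0.01082 − 0.004902)/(7.812 − 0.5155) = 0.0008114; intercept = 0.01082 − 0.0008114×7.812 = 0.004484.
Vmax = 1/intercept = 223 μM/s; Km = slope × Vmax = 0.0008114 × 223 = 0.181 nM.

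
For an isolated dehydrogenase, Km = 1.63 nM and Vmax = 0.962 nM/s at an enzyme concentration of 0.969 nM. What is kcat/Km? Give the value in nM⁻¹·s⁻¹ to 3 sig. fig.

kcat = Vmax/[E]total = 0.962/0.969 = 0.993 s⁻¹.
kcat/Km = 0.993/1.63 = 0.609 nM⁻¹·s⁻¹.

0.609 nM⁻¹·s⁻¹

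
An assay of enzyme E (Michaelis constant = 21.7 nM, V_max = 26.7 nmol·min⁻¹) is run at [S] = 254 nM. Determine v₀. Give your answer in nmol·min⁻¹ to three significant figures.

24.6 nmol·min⁻¹

v = Vmax·[S]/(Km + [S]) = 26.7 × 254 / (21.7 + 254)
  = 6782 / 275.7 = 24.6 nmol·min⁻¹.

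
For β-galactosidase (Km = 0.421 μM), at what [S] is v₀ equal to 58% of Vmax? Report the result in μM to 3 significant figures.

0.581 μM

v/Vmax = [S]/(Km+[S]) = 0.58, so [S] = Km·0.58/(1 − 0.58) = 0.421 × 1.381.
[S] = 0.581 μM.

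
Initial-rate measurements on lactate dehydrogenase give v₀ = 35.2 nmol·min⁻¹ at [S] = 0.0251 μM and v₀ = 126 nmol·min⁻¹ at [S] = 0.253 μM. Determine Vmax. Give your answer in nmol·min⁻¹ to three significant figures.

In reciprocal form, 1/v = (Km/Vmax)·(1/[S]) + 1/Vmax. The two points give (1/[S], 1/v) = (39.84, 0.02841) and (3.953, 0.007937).
Slope = (0.02841 − 0.007937)/(39.84 − 3.953) = 0.0005705; intercept = 0.02841 − 0.0005705×39.84 = 0.005682.
Vmax = 1/intercept = 176 nmol·min⁻¹; Km = slope × Vmax = 0.0005705 × 176 = 0.100 μM.

176 nmol·min⁻¹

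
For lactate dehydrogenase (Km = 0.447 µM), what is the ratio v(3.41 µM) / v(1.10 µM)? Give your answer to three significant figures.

1.24

Since Vmax cancels, v₂/v₁ = [S]₂(Km+[S]₁) / [S]₁(Km+[S]₂).
= 3.41×(0.447+1.10) / (1.10×(0.447+3.41)) = 5.275/4.243 = 1.24.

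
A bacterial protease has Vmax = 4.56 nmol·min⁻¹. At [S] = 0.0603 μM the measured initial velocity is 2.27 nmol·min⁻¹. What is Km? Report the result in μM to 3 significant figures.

0.0608 μM

From v = Vmax[S]/(Km+[S]), Km = [S](Vmax − v)/v.
Km = 0.0603 × (4.56 − 2.27) / 2.27 = 0.1381/2.27 = 0.0608 μM.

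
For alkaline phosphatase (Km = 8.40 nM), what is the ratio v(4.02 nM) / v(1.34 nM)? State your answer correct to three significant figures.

Since Vmax cancels, v₂/v₁ = [S]₂(Km+[S]₁) / [S]₁(Km+[S]₂).
= 4.02×(8.40+1.34) / (1.34×(8.40+4.02)) = 39.15/16.64 = 2.35.

2.35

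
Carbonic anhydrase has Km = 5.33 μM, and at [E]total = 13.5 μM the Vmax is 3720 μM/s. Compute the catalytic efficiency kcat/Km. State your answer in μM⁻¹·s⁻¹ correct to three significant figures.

51.7 μM⁻¹·s⁻¹

kcat = Vmax/[E]total = 3720/13.5 = 276 s⁻¹.
kcat/Km = 276/5.33 = 51.7 μM⁻¹·s⁻¹.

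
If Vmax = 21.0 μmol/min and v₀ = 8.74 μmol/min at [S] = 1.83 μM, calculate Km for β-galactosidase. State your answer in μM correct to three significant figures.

From v = Vmax[S]/(Km+[S]), Km = [S](Vmax − v)/v.
Km = 1.83 × (21.0 − 8.74) / 8.74 = 22.44/8.74 = 2.57 μM.

2.57 μM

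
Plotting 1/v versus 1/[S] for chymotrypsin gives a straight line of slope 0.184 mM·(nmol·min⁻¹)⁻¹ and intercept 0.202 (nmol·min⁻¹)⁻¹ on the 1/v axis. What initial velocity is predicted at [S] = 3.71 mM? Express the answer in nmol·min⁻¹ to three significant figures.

3.97 nmol·min⁻¹

The y-intercept is 1/Vmax, so Vmax = 1/0.202 = 4.95 nmol·min⁻¹.
The slope is Km/Vmax, so Km = 0.184 × 4.95 = 0.911 mM.
Then v = 4.95 × 3.71/(0.911 + 3.71) = 3.97 nmol·min⁻¹.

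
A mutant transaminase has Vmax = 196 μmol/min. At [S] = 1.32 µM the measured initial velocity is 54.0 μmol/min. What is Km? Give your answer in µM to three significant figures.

3.47 µM

From v = Vmax[S]/(Km+[S]), Km = [S](Vmax − v)/v.
Km = 1.32 × (196 − 54.0) / 54.0 = 187.4/54.0 = 3.47 µM.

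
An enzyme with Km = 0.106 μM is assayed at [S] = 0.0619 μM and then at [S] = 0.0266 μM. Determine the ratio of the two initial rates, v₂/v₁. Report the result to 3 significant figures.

The fractional saturations are [S]/(Km+[S]) = 0.0619/0.1679 = 0.3687 and 0.0266/0.1326 = 0.2006.
v₂/v₁ is just their ratio: 0.2006/0.3687 = 0.544.

0.544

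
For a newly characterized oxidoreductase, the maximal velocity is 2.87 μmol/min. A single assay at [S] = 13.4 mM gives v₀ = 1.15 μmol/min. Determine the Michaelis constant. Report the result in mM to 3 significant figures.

v/Vmax = 1.15/2.87 = 0.4007 = [S]/(Km+[S]).
So Km + [S] = [S]/0.4007 = 33.44 mM, giving Km = 33.44 − 13.4 = 20.0 mM.

20.0 mM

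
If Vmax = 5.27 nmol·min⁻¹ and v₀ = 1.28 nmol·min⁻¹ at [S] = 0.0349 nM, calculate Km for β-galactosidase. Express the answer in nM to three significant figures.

From v = Vmax[S]/(Km+[S]), Km = [S](Vmax − v)/v.
Km = 0.0349 × (5.27 − 1.28) / 1.28 = 0.1393/1.28 = 0.109 nM.

0.109 nM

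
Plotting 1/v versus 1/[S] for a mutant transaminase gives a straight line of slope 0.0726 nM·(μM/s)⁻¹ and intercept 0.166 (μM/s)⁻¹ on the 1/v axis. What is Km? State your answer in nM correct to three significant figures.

0.437 nM

y-intercept = 1/Vmax ⇒ Vmax = 6.02 μM/s; slope = Km/Vmax ⇒ Km = slope × Vmax.
Km = 0.0726 × 6.02 = 0.437 nM.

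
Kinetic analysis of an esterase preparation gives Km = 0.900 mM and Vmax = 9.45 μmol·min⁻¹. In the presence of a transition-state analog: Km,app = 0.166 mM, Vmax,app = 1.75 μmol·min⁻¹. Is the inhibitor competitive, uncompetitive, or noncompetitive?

Both Km and Vmax decrease by the same factor (~5.41-fold) — characteristic of uncompetitive inhibition.

uncompetitive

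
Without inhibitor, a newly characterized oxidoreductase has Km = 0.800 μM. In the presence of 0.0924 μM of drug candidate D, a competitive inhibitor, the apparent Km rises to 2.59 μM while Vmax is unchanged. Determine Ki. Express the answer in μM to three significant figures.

Competitive: Km,app = α·Km with α = 1 + [I]/Ki.
α = Km,app/Km = 2.59/0.800 = 3.238.
Since α = 1 + [I]/Ki, [I]/Ki = 3.238 − 1 = 2.238 and Ki = 0.0924/2.238 = 0.0413 μM.

0.0413 μM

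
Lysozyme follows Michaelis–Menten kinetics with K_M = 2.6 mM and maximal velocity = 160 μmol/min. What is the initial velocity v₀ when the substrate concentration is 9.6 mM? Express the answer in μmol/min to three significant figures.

126 μmol/min

[S]/(Km+[S]) = 9.6/12.20 = 0.7869, the fractional saturation.
v = 0.7869 × Vmax = 0.7869 × 160 = 126 μmol/min.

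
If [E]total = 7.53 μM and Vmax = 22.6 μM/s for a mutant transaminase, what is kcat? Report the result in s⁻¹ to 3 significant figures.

3.00 s⁻¹

kcat = Vmax/[E]total = 22.6 μM/s / 7.53 μM = 3.00 s⁻¹.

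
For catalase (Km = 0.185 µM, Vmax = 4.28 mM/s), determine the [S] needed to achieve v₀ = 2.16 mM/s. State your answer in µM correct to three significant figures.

Rearranging v = Vmax[S]/(Km+[S]) gives [S] = Km·v/(Vmax − v).
[S] = 0.185 × 2.16 / (4.28 − 2.16) = 0.3996/2.120 = 0.188 µM.

0.188 µM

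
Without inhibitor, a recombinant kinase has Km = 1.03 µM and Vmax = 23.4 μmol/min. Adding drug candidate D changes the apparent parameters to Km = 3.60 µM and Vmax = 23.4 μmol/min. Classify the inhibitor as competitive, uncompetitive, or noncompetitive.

Km increases (1.03 → 3.60 µM) while Vmax is unchanged — the hallmark of competitive inhibition.

competitive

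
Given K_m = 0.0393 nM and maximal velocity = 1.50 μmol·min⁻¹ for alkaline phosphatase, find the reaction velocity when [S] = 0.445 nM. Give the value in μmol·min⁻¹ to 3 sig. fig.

[S]/(Km+[S]) = 0.445/0.4843 = 0.9189, the fractional saturation.
v = 0.9189 × Vmax = 0.9189 × 1.50 = 1.38 μmol·min⁻¹.

1.38 μmol·min⁻¹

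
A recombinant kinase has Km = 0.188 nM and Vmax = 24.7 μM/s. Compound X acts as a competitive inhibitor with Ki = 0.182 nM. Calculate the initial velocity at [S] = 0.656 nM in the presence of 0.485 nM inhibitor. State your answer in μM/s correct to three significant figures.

α = 1 + [I]/Ki = 1 + 0.485/0.182 = 3.665.
For a competitive inhibitor, Vmax is unchanged and the apparent Km becomes α·Km: Km,app = 0.689 nM, Vmax,app = 24.7 μM/s.
v = Vmax,app·[S]/(Km,app + [S]) = 24.7 × 0.656/(0.689 + 0.656) = 12.0 μM/s.

12.0 μM/s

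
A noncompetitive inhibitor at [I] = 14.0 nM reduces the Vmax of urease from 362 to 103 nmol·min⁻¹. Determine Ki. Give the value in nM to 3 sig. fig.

Noncompetitive: Vmax,app = Vmax/α with α = 1 + [I]/Ki.
α = Vmax/Vmax,app = 362/103 = 3.515.
Ki = [I]/(α − 1) = 14.0/2.515 = 5.57 nM.

5.57 nM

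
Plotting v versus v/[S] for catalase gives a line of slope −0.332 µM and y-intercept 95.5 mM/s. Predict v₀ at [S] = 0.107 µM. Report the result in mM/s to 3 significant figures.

23.3 mM/s

In the Eadie–Hofstee form v = Vmax − Km·(v/[S]), the slope is −Km and the intercept is Vmax, so Km = 0.332 µM and Vmax = 95.5 mM/s.
v = 95.5 × 0.107/(0.332 + 0.107) = 23.3 mM/s.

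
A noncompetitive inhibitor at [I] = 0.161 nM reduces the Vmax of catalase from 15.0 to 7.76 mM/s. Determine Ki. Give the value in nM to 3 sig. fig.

0.173 nM

Noncompetitive: Vmax,app = Vmax/α with α = 1 + [I]/Ki.
α = Vmax/Vmax,app = 15.0/7.76 = 1.933.
Since α = 1 + [I]/Ki, [I]/Ki = 1.933 − 1 = 0.9330 and Ki = 0.161/0.9330 = 0.173 nM.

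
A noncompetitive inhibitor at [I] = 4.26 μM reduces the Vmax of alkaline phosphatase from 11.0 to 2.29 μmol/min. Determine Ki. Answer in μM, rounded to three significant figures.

Noncompetitive: Vmax,app = Vmax/α with α = 1 + [I]/Ki.
α = Vmax/Vmax,app = 11.0/2.29 = 4.803.
Since α = 1 + [I]/Ki, [I]/Ki = 4.803 − 1 = 3.803 and Ki = 4.26/3.803 = 1.12 μM.

1.12 μM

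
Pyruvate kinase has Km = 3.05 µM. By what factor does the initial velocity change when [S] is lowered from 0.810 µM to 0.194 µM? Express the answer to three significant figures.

0.285

The fractional saturations are [S]/(Km+[S]) = 0.810/3.860 = 0.2098 and 0.194/3.244 = 0.05980.
v₂/v₁ is just their ratio: 0.05980/0.2098 = 0.285.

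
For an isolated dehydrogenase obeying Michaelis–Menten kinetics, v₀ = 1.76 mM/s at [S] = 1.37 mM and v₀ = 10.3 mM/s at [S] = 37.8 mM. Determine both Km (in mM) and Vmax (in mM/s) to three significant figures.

In reciprocal form, 1/v = (Km/Vmax)·(1/[S]) + 1/Vmax. The two points give (1/[S], 1/v) = (0.7299, 0.5682) and (0.02646, 0.09709).
Slope = (0.5682 − 0.09709)/(0.7299 − 0.02646) = 0.6697; intercept = 0.5682 − 0.6697×0.7299 = 0.07937.
Vmax = 1/intercept = 12.6 mM/s; Km = slope × Vmax = 0.6697 × 12.6 = 8.44 mM.

Km = 8.44 mM; Vmax = 12.6 mM/s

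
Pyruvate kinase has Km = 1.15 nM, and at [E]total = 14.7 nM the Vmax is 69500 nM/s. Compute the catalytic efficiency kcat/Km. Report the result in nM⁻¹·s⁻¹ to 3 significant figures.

4110 nM⁻¹·s⁻¹

kcat = Vmax/[E]total = 69500/14.7 = 4730 s⁻¹.
kcat/Km = 4730/1.15 = 4110 nM⁻¹·s⁻¹.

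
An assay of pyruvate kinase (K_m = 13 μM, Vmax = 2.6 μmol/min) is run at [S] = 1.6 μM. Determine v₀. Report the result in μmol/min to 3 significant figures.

v = Vmax·[S]/(Km + [S]) = 2.6 × 1.6 / (13 + 1.6)
  = 4.160 / 14.60 = 0.285 μmol/min.

0.285 μmol/min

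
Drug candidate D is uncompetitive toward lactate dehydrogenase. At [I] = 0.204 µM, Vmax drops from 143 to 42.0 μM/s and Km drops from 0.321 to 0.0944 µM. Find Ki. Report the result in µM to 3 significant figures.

0.0848 µM

Uncompetitive: Vmax,app = Vmax/α (and Km,app = Km/α) with α = 1 + [I]/Ki.
α = Vmax/Vmax,app = 143/42.0 = 3.405.
Since α = 1 + [I]/Ki, [I]/Ki = 3.405 − 1 = 2.405 and Ki = 0.204/2.405 = 0.0848 µM.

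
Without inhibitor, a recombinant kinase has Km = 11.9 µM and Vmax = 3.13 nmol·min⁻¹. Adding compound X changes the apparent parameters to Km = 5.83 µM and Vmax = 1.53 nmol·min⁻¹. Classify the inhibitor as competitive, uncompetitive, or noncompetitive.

Both Km and Vmax decrease by the same factor (~2.04-fold) — characteristic of uncompetitive inhibition.

uncompetitive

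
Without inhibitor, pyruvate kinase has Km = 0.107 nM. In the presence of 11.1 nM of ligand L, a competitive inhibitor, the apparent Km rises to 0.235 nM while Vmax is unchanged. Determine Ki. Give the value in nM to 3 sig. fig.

9.28 nM

Competitive: Km,app = α·Km with α = 1 + [I]/Ki.
α = Km,app/Km = 0.235/0.107 = 2.196.
Since α = 1 + [I]/Ki, [I]/Ki = 2.196 − 1 = 1.196 and Ki = 11.1/1.196 = 9.28 nM.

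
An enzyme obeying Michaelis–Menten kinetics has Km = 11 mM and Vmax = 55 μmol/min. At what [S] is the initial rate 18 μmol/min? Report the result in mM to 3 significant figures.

5.35 mM

The required fractional saturation is v/Vmax = 18/55 = 0.3273.
Then [S]/(Km+[S]) = 0.3273 ⇒ [S] = 11 × 0.3273/(1 − 0.3273) = 5.35 mM.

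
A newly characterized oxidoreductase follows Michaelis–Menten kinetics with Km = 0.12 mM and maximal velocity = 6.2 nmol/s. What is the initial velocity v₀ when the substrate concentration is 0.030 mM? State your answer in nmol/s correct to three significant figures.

v = Vmax·[S]/(Km + [S]) = 6.2 × 0.030 / (0.12 + 0.030)
  = 0.1860 / 0.1500 = 1.24 nmol/s.

1.24 nmol/s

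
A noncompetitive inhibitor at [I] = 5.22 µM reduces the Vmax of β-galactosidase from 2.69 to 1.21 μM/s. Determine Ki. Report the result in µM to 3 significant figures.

Noncompetitive: Vmax,app = Vmax/α with α = 1 + [I]/Ki.
α = Vmax/Vmax,app = 2.69/1.21 = 2.223.
Since α = 1 + [I]/Ki, [I]/Ki = 2.223 − 1 = 1.223 and Ki = 5.22/1.223 = 4.27 µM.

4.27 µM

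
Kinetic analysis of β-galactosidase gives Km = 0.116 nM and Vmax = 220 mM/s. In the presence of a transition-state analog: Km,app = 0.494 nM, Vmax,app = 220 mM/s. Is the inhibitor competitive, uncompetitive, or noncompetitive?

competitive

Km increases (0.116 → 0.494 nM) while Vmax is unchanged — the hallmark of competitive inhibition.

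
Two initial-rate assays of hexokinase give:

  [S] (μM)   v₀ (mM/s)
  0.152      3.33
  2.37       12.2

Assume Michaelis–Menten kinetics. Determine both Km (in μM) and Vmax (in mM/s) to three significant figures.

In reciprocal form, 1/v = (Km/Vmax)·(1/[S]) + 1/Vmax. The two points give (1/[S], 1/v) = (6.579, 0.3003) and (0.4219, 0.08197).
Slope = (0.3003 − 0.08197)/(6.579 − 0.4219) = 0.03546; intercept = 0.3003 − 0.03546×6.579 = 0.06700.
Vmax = 1/intercept = 14.9 mM/s; Km = slope × Vmax = 0.03546 × 14.9 = 0.529 μM.

Km = 0.529 μM; Vmax = 14.9 mM/s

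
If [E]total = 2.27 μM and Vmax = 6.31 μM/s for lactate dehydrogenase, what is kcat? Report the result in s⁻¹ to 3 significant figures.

2.78 s⁻¹

kcat = Vmax/[E]total = 6.31 μM/s / 2.27 μM = 2.78 s⁻¹.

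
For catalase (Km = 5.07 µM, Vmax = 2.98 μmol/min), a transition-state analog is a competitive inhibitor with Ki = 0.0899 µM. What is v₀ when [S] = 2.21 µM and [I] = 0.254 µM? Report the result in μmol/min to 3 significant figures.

0.305 μmol/min

α = 1 + [I]/Ki = 1 + 0.254/0.0899 = 3.825.
For a competitive inhibitor, Vmax is unchanged and the apparent Km becomes α·Km: Km,app = 19.4 µM, Vmax,app = 2.98 μmol/min.
v = Vmax,app·[S]/(Km,app + [S]) = 2.98 × 2.21/(19.4 + 2.21) = 0.305 μmol/min.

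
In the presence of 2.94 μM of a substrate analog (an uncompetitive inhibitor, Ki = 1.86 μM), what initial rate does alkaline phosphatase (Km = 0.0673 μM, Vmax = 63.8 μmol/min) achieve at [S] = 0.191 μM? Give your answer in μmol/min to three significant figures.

α = 1 + [I]/Ki = 1 + 2.94/1.86 = 2.581.
For an uncompetitive inhibitor, both parameters are divided by α, giving Vmax/α and Km/α: Km,app = 0.0261 μM, Vmax,app = 24.7 μmol/min.
v = Vmax,app·[S]/(Km,app + [S]) = 24.7 × 0.191/(0.0261 + 0.191) = 21.8 μmol/min.

21.8 μmol/min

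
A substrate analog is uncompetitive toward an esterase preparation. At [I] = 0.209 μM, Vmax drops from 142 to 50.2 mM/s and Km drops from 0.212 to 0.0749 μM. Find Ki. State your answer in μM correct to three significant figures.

0.114 μM

Uncompetitive: Vmax,app = Vmax/α (and Km,app = Km/α) with α = 1 + [I]/Ki.
α = Vmax/Vmax,app = 142/50.2 = 2.829.
Since α = 1 + [I]/Ki, [I]/Ki = 2.829 − 1 = 1.829 and Ki = 0.209/1.829 = 0.114 μM.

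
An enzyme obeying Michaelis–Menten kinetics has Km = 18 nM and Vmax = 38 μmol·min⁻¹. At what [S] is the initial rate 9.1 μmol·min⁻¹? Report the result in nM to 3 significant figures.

5.67 nM

Rearranging v = Vmax[S]/(Km+[S]) gives [S] = Km·v/(Vmax − v).
[S] = 18 × 9.1 / (38 − 9.1) = 163.8/28.90 = 5.67 nM.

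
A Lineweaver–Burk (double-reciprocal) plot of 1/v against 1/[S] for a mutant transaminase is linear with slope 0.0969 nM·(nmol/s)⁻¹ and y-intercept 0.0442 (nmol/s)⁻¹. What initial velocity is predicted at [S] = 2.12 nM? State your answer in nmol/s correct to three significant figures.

The y-intercept is 1/Vmax, so Vmax = 1/0.0442 = 22.6 nmol/s.
The slope is Km/Vmax, so Km = 0.0969 × 22.6 = 2.19 nM.
Then v = 22.6 × 2.12/(2.19 + 2.12) = 11.1 nmol/s.

11.1 nmol/s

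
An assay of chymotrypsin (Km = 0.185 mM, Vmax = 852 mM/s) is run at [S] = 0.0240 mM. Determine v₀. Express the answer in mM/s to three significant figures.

v = Vmax·[S]/(Km + [S]) = 852 × 0.0240 / (0.185 + 0.0240)
  = 20.45 / 0.2090 = 97.8 mM/s.

97.8 mM/s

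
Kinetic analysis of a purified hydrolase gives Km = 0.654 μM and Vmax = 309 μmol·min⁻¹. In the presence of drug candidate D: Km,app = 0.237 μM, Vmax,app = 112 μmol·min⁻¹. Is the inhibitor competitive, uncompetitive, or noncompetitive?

Both Km and Vmax decrease by the same factor (~2.76-fold) — characteristic of uncompetitive inhibition.

uncompetitive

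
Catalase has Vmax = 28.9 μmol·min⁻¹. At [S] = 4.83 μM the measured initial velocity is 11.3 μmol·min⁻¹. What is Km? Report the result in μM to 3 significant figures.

7.52 μM

From v = Vmax[S]/(Km+[S]), Km = [S](Vmax − v)/v.
Km = 4.83 × (28.9 − 11.3) / 11.3 = 85.01/11.3 = 7.52 μM.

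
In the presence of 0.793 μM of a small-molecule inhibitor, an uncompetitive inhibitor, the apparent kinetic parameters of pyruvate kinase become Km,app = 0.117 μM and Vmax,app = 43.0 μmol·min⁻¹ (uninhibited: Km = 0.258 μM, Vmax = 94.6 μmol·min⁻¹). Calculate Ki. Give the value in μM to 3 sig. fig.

0.661 μM

Uncompetitive: Vmax,app = Vmax/α (and Km,app = Km/α) with α = 1 + [I]/Ki.
α = Vmax/Vmax,app = 94.6/43.0 = 2.200.
Since α = 1 + [I]/Ki, [I]/Ki = 2.200 − 1 = 1.200 and Ki = 0.793/1.200 = 0.661 μM.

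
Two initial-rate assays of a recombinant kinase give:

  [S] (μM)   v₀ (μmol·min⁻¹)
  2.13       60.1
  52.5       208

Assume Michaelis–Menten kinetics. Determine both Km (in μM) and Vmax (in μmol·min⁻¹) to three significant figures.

From v = Vmax[S]/(Km+[S]), each point gives Vmax = v(Km+[S])/[S].
Equating: 60.1(Km+2.13)/2.13 = 208(Km+52.5)/52.5.
28.22·Km + 60.1 = 3.962·Km + 208, so (28.22 − 3.962)·Km = 208 − 60.1.
Km = 147.9/24.25 = 6.10 μM; then Vmax = 60.1(6.10+2.13)/2.13 = 232 μmol·min⁻¹.

Km = 6.10 μM; Vmax = 232 μmol·min⁻¹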